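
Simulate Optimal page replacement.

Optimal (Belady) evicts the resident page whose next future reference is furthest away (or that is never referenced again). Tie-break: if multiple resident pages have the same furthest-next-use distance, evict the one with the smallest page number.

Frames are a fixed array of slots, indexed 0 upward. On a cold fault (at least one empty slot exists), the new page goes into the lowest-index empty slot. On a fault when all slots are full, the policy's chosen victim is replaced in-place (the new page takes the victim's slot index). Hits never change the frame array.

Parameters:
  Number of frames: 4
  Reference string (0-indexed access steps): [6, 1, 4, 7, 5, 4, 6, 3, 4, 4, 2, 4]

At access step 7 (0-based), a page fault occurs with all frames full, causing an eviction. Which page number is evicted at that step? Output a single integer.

Step 0: ref 6 -> FAULT, frames=[6,-,-,-]
Step 1: ref 1 -> FAULT, frames=[6,1,-,-]
Step 2: ref 4 -> FAULT, frames=[6,1,4,-]
Step 3: ref 7 -> FAULT, frames=[6,1,4,7]
Step 4: ref 5 -> FAULT, evict 1, frames=[6,5,4,7]
Step 5: ref 4 -> HIT, frames=[6,5,4,7]
Step 6: ref 6 -> HIT, frames=[6,5,4,7]
Step 7: ref 3 -> FAULT, evict 5, frames=[6,3,4,7]
At step 7: evicted page 5

Answer: 5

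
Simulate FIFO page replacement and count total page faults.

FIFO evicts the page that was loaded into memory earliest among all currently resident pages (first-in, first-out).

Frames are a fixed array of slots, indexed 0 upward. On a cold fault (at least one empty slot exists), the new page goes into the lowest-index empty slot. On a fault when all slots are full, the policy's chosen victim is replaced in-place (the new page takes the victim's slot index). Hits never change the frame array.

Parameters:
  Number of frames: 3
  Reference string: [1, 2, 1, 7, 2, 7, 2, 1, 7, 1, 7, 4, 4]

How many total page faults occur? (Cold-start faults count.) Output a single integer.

Answer: 4

Derivation:
Step 0: ref 1 → FAULT, frames=[1,-,-]
Step 1: ref 2 → FAULT, frames=[1,2,-]
Step 2: ref 1 → HIT, frames=[1,2,-]
Step 3: ref 7 → FAULT, frames=[1,2,7]
Step 4: ref 2 → HIT, frames=[1,2,7]
Step 5: ref 7 → HIT, frames=[1,2,7]
Step 6: ref 2 → HIT, frames=[1,2,7]
Step 7: ref 1 → HIT, frames=[1,2,7]
Step 8: ref 7 → HIT, frames=[1,2,7]
Step 9: ref 1 → HIT, frames=[1,2,7]
Step 10: ref 7 → HIT, frames=[1,2,7]
Step 11: ref 4 → FAULT (evict 1), frames=[4,2,7]
Step 12: ref 4 → HIT, frames=[4,2,7]
Total faults: 4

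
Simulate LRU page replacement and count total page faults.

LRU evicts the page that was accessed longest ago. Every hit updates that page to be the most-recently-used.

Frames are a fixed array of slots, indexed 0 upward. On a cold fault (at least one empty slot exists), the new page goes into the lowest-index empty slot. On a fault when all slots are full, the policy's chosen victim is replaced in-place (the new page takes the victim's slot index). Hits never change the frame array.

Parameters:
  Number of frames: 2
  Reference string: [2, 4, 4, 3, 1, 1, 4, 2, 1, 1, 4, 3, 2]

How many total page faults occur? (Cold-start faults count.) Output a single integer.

Step 0: ref 2 → FAULT, frames=[2,-]
Step 1: ref 4 → FAULT, frames=[2,4]
Step 2: ref 4 → HIT, frames=[2,4]
Step 3: ref 3 → FAULT (evict 2), frames=[3,4]
Step 4: ref 1 → FAULT (evict 4), frames=[3,1]
Step 5: ref 1 → HIT, frames=[3,1]
Step 6: ref 4 → FAULT (evict 3), frames=[4,1]
Step 7: ref 2 → FAULT (evict 1), frames=[4,2]
Step 8: ref 1 → FAULT (evict 4), frames=[1,2]
Step 9: ref 1 → HIT, frames=[1,2]
Step 10: ref 4 → FAULT (evict 2), frames=[1,4]
Step 11: ref 3 → FAULT (evict 1), frames=[3,4]
Step 12: ref 2 → FAULT (evict 4), frames=[3,2]
Total faults: 10

Answer: 10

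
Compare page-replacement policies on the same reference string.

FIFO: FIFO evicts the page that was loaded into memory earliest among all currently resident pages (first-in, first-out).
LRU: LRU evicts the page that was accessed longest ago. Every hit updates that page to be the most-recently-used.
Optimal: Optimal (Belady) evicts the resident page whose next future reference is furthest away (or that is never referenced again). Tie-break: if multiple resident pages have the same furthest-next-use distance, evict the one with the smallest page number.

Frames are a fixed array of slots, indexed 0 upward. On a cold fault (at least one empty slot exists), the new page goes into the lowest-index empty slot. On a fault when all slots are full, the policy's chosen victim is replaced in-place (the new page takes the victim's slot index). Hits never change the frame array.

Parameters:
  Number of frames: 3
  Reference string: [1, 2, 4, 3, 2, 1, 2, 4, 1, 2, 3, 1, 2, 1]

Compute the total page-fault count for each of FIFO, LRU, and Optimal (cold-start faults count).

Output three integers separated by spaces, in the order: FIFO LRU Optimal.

Answer: 10 7 6

Derivation:
--- FIFO ---
  step 0: ref 1 -> FAULT, frames=[1,-,-] (faults so far: 1)
  step 1: ref 2 -> FAULT, frames=[1,2,-] (faults so far: 2)
  step 2: ref 4 -> FAULT, frames=[1,2,4] (faults so far: 3)
  step 3: ref 3 -> FAULT, evict 1, frames=[3,2,4] (faults so far: 4)
  step 4: ref 2 -> HIT, frames=[3,2,4] (faults so far: 4)
  step 5: ref 1 -> FAULT, evict 2, frames=[3,1,4] (faults so far: 5)
  step 6: ref 2 -> FAULT, evict 4, frames=[3,1,2] (faults so far: 6)
  step 7: ref 4 -> FAULT, evict 3, frames=[4,1,2] (faults so far: 7)
  step 8: ref 1 -> HIT, frames=[4,1,2] (faults so far: 7)
  step 9: ref 2 -> HIT, frames=[4,1,2] (faults so far: 7)
  step 10: ref 3 -> FAULT, evict 1, frames=[4,3,2] (faults so far: 8)
  step 11: ref 1 -> FAULT, evict 2, frames=[4,3,1] (faults so far: 9)
  step 12: ref 2 -> FAULT, evict 4, frames=[2,3,1] (faults so far: 10)
  step 13: ref 1 -> HIT, frames=[2,3,1] (faults so far: 10)
  FIFO total faults: 10
--- LRU ---
  step 0: ref 1 -> FAULT, frames=[1,-,-] (faults so far: 1)
  step 1: ref 2 -> FAULT, frames=[1,2,-] (faults so far: 2)
  step 2: ref 4 -> FAULT, frames=[1,2,4] (faults so far: 3)
  step 3: ref 3 -> FAULT, evict 1, frames=[3,2,4] (faults so far: 4)
  step 4: ref 2 -> HIT, frames=[3,2,4] (faults so far: 4)
  step 5: ref 1 -> FAULT, evict 4, frames=[3,2,1] (faults so far: 5)
  step 6: ref 2 -> HIT, frames=[3,2,1] (faults so far: 5)
  step 7: ref 4 -> FAULT, evict 3, frames=[4,2,1] (faults so far: 6)
  step 8: ref 1 -> HIT, frames=[4,2,1] (faults so far: 6)
  step 9: ref 2 -> HIT, frames=[4,2,1] (faults so far: 6)
  step 10: ref 3 -> FAULT, evict 4, frames=[3,2,1] (faults so far: 7)
  step 11: ref 1 -> HIT, frames=[3,2,1] (faults so far: 7)
  step 12: ref 2 -> HIT, frames=[3,2,1] (faults so far: 7)
  step 13: ref 1 -> HIT, frames=[3,2,1] (faults so far: 7)
  LRU total faults: 7
--- Optimal ---
  step 0: ref 1 -> FAULT, frames=[1,-,-] (faults so far: 1)
  step 1: ref 2 -> FAULT, frames=[1,2,-] (faults so far: 2)
  step 2: ref 4 -> FAULT, frames=[1,2,4] (faults so far: 3)
  step 3: ref 3 -> FAULT, evict 4, frames=[1,2,3] (faults so far: 4)
  step 4: ref 2 -> HIT, frames=[1,2,3] (faults so far: 4)
  step 5: ref 1 -> HIT, frames=[1,2,3] (faults so far: 4)
  step 6: ref 2 -> HIT, frames=[1,2,3] (faults so far: 4)
  step 7: ref 4 -> FAULT, evict 3, frames=[1,2,4] (faults so far: 5)
  step 8: ref 1 -> HIT, frames=[1,2,4] (faults so far: 5)
  step 9: ref 2 -> HIT, frames=[1,2,4] (faults so far: 5)
  step 10: ref 3 -> FAULT, evict 4, frames=[1,2,3] (faults so far: 6)
  step 11: ref 1 -> HIT, frames=[1,2,3] (faults so far: 6)
  step 12: ref 2 -> HIT, frames=[1,2,3] (faults so far: 6)
  step 13: ref 1 -> HIT, frames=[1,2,3] (faults so far: 6)
  Optimal total faults: 6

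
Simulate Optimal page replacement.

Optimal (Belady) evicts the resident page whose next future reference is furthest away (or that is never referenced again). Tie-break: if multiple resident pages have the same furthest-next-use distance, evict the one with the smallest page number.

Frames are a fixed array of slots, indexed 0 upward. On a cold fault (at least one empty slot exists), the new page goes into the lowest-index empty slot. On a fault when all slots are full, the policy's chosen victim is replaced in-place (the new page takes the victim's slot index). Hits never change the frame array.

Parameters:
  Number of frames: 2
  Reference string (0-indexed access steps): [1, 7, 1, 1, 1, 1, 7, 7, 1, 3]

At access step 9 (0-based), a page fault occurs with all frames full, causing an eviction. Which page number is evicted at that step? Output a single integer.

Step 0: ref 1 -> FAULT, frames=[1,-]
Step 1: ref 7 -> FAULT, frames=[1,7]
Step 2: ref 1 -> HIT, frames=[1,7]
Step 3: ref 1 -> HIT, frames=[1,7]
Step 4: ref 1 -> HIT, frames=[1,7]
Step 5: ref 1 -> HIT, frames=[1,7]
Step 6: ref 7 -> HIT, frames=[1,7]
Step 7: ref 7 -> HIT, frames=[1,7]
Step 8: ref 1 -> HIT, frames=[1,7]
Step 9: ref 3 -> FAULT, evict 1, frames=[3,7]
At step 9: evicted page 1

Answer: 1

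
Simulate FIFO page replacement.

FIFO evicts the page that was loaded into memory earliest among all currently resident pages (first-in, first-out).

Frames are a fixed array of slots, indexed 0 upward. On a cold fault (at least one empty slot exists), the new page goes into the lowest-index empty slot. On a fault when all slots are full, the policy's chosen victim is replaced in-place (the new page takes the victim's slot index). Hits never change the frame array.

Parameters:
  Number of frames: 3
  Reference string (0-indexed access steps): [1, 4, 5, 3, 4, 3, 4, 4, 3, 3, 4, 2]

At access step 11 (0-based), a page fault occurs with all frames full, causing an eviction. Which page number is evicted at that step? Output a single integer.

Answer: 4

Derivation:
Step 0: ref 1 -> FAULT, frames=[1,-,-]
Step 1: ref 4 -> FAULT, frames=[1,4,-]
Step 2: ref 5 -> FAULT, frames=[1,4,5]
Step 3: ref 3 -> FAULT, evict 1, frames=[3,4,5]
Step 4: ref 4 -> HIT, frames=[3,4,5]
Step 5: ref 3 -> HIT, frames=[3,4,5]
Step 6: ref 4 -> HIT, frames=[3,4,5]
Step 7: ref 4 -> HIT, frames=[3,4,5]
Step 8: ref 3 -> HIT, frames=[3,4,5]
Step 9: ref 3 -> HIT, frames=[3,4,5]
Step 10: ref 4 -> HIT, frames=[3,4,5]
Step 11: ref 2 -> FAULT, evict 4, frames=[3,2,5]
At step 11: evicted page 4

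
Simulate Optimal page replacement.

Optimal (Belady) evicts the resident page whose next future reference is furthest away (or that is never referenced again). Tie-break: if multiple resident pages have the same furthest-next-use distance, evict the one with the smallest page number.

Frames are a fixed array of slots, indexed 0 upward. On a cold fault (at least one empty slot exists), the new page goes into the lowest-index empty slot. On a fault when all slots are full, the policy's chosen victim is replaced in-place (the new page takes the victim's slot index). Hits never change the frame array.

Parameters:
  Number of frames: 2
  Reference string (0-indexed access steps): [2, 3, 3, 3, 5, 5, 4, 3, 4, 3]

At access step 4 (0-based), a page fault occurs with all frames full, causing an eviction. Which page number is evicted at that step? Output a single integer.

Answer: 2

Derivation:
Step 0: ref 2 -> FAULT, frames=[2,-]
Step 1: ref 3 -> FAULT, frames=[2,3]
Step 2: ref 3 -> HIT, frames=[2,3]
Step 3: ref 3 -> HIT, frames=[2,3]
Step 4: ref 5 -> FAULT, evict 2, frames=[5,3]
At step 4: evicted page 2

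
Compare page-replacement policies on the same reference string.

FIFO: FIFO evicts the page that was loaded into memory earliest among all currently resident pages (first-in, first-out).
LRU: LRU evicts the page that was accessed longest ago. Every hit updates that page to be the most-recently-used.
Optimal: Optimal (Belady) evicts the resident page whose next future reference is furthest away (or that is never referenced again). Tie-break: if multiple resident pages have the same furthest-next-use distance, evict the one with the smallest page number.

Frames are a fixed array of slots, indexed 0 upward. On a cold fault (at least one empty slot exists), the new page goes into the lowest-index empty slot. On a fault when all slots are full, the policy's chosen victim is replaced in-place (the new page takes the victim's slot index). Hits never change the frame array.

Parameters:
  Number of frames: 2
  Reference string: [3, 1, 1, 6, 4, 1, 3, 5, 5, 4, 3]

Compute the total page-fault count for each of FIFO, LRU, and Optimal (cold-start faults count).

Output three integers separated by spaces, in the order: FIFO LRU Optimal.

Answer: 9 9 7

Derivation:
--- FIFO ---
  step 0: ref 3 -> FAULT, frames=[3,-] (faults so far: 1)
  step 1: ref 1 -> FAULT, frames=[3,1] (faults so far: 2)
  step 2: ref 1 -> HIT, frames=[3,1] (faults so far: 2)
  step 3: ref 6 -> FAULT, evict 3, frames=[6,1] (faults so far: 3)
  step 4: ref 4 -> FAULT, evict 1, frames=[6,4] (faults so far: 4)
  step 5: ref 1 -> FAULT, evict 6, frames=[1,4] (faults so far: 5)
  step 6: ref 3 -> FAULT, evict 4, frames=[1,3] (faults so far: 6)
  step 7: ref 5 -> FAULT, evict 1, frames=[5,3] (faults so far: 7)
  step 8: ref 5 -> HIT, frames=[5,3] (faults so far: 7)
  step 9: ref 4 -> FAULT, evict 3, frames=[5,4] (faults so far: 8)
  step 10: ref 3 -> FAULT, evict 5, frames=[3,4] (faults so far: 9)
  FIFO total faults: 9
--- LRU ---
  step 0: ref 3 -> FAULT, frames=[3,-] (faults so far: 1)
  step 1: ref 1 -> FAULT, frames=[3,1] (faults so far: 2)
  step 2: ref 1 -> HIT, frames=[3,1] (faults so far: 2)
  step 3: ref 6 -> FAULT, evict 3, frames=[6,1] (faults so far: 3)
  step 4: ref 4 -> FAULT, evict 1, frames=[6,4] (faults so far: 4)
  step 5: ref 1 -> FAULT, evict 6, frames=[1,4] (faults so far: 5)
  step 6: ref 3 -> FAULT, evict 4, frames=[1,3] (faults so far: 6)
  step 7: ref 5 -> FAULT, evict 1, frames=[5,3] (faults so far: 7)
  step 8: ref 5 -> HIT, frames=[5,3] (faults so far: 7)
  step 9: ref 4 -> FAULT, evict 3, frames=[5,4] (faults so far: 8)
  step 10: ref 3 -> FAULT, evict 5, frames=[3,4] (faults so far: 9)
  LRU total faults: 9
--- Optimal ---
  step 0: ref 3 -> FAULT, frames=[3,-] (faults so far: 1)
  step 1: ref 1 -> FAULT, frames=[3,1] (faults so far: 2)
  step 2: ref 1 -> HIT, frames=[3,1] (faults so far: 2)
  step 3: ref 6 -> FAULT, evict 3, frames=[6,1] (faults so far: 3)
  step 4: ref 4 -> FAULT, evict 6, frames=[4,1] (faults so far: 4)
  step 5: ref 1 -> HIT, frames=[4,1] (faults so far: 4)
  step 6: ref 3 -> FAULT, evict 1, frames=[4,3] (faults so far: 5)
  step 7: ref 5 -> FAULT, evict 3, frames=[4,5] (faults so far: 6)
  step 8: ref 5 -> HIT, frames=[4,5] (faults so far: 6)
  step 9: ref 4 -> HIT, frames=[4,5] (faults so far: 6)
  step 10: ref 3 -> FAULT, evict 4, frames=[3,5] (faults so far: 7)
  Optimal total faults: 7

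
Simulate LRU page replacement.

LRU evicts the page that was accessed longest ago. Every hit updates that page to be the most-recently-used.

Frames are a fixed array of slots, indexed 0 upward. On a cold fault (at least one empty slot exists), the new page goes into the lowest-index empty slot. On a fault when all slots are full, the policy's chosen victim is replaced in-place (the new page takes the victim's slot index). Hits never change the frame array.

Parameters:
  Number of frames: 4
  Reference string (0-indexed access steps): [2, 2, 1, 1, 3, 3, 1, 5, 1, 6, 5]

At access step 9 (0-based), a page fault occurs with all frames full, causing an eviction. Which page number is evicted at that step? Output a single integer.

Answer: 2

Derivation:
Step 0: ref 2 -> FAULT, frames=[2,-,-,-]
Step 1: ref 2 -> HIT, frames=[2,-,-,-]
Step 2: ref 1 -> FAULT, frames=[2,1,-,-]
Step 3: ref 1 -> HIT, frames=[2,1,-,-]
Step 4: ref 3 -> FAULT, frames=[2,1,3,-]
Step 5: ref 3 -> HIT, frames=[2,1,3,-]
Step 6: ref 1 -> HIT, frames=[2,1,3,-]
Step 7: ref 5 -> FAULT, frames=[2,1,3,5]
Step 8: ref 1 -> HIT, frames=[2,1,3,5]
Step 9: ref 6 -> FAULT, evict 2, frames=[6,1,3,5]
At step 9: evicted page 2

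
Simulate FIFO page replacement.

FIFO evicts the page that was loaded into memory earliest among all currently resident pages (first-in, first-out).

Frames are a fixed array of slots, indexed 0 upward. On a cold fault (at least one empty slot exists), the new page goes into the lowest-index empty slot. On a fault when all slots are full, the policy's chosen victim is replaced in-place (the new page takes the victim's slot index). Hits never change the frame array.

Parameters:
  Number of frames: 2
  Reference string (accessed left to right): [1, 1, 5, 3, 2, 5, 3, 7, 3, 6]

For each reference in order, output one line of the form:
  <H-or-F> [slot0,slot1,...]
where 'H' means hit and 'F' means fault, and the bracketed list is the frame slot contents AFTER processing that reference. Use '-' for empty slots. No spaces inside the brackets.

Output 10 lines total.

F [1,-]
H [1,-]
F [1,5]
F [3,5]
F [3,2]
F [5,2]
F [5,3]
F [7,3]
H [7,3]
F [7,6]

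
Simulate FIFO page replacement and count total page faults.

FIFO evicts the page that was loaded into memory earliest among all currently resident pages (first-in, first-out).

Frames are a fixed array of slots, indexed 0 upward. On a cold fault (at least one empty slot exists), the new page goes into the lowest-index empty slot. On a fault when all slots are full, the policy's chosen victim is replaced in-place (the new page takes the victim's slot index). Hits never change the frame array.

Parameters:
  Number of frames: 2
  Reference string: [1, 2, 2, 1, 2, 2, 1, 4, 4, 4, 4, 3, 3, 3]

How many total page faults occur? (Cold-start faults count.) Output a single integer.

Step 0: ref 1 → FAULT, frames=[1,-]
Step 1: ref 2 → FAULT, frames=[1,2]
Step 2: ref 2 → HIT, frames=[1,2]
Step 3: ref 1 → HIT, frames=[1,2]
Step 4: ref 2 → HIT, frames=[1,2]
Step 5: ref 2 → HIT, frames=[1,2]
Step 6: ref 1 → HIT, frames=[1,2]
Step 7: ref 4 → FAULT (evict 1), frames=[4,2]
Step 8: ref 4 → HIT, frames=[4,2]
Step 9: ref 4 → HIT, frames=[4,2]
Step 10: ref 4 → HIT, frames=[4,2]
Step 11: ref 3 → FAULT (evict 2), frames=[4,3]
Step 12: ref 3 → HIT, frames=[4,3]
Step 13: ref 3 → HIT, frames=[4,3]
Total faults: 4

Answer: 4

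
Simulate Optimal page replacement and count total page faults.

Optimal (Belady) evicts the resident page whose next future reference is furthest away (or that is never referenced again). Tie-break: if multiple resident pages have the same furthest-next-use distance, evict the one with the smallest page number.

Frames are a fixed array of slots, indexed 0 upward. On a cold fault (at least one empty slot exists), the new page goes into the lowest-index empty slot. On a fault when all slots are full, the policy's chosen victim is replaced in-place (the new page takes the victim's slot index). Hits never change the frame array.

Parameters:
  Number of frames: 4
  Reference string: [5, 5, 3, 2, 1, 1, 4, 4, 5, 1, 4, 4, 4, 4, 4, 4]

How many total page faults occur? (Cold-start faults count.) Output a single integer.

Step 0: ref 5 → FAULT, frames=[5,-,-,-]
Step 1: ref 5 → HIT, frames=[5,-,-,-]
Step 2: ref 3 → FAULT, frames=[5,3,-,-]
Step 3: ref 2 → FAULT, frames=[5,3,2,-]
Step 4: ref 1 → FAULT, frames=[5,3,2,1]
Step 5: ref 1 → HIT, frames=[5,3,2,1]
Step 6: ref 4 → FAULT (evict 2), frames=[5,3,4,1]
Step 7: ref 4 → HIT, frames=[5,3,4,1]
Step 8: ref 5 → HIT, frames=[5,3,4,1]
Step 9: ref 1 → HIT, frames=[5,3,4,1]
Step 10: ref 4 → HIT, frames=[5,3,4,1]
Step 11: ref 4 → HIT, frames=[5,3,4,1]
Step 12: ref 4 → HIT, frames=[5,3,4,1]
Step 13: ref 4 → HIT, frames=[5,3,4,1]
Step 14: ref 4 → HIT, frames=[5,3,4,1]
Step 15: ref 4 → HIT, frames=[5,3,4,1]
Total faults: 5

Answer: 5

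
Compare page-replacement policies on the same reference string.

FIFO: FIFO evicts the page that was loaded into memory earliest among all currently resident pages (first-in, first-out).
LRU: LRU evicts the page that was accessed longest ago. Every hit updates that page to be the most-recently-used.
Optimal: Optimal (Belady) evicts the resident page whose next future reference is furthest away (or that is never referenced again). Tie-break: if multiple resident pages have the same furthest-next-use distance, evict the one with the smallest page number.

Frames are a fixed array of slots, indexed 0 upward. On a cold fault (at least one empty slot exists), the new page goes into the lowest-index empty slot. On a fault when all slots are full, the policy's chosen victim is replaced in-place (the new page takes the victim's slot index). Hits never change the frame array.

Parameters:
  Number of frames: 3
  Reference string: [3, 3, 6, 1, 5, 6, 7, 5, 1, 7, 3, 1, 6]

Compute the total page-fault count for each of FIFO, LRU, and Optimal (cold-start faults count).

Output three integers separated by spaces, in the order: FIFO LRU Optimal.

Answer: 8 8 7

Derivation:
--- FIFO ---
  step 0: ref 3 -> FAULT, frames=[3,-,-] (faults so far: 1)
  step 1: ref 3 -> HIT, frames=[3,-,-] (faults so far: 1)
  step 2: ref 6 -> FAULT, frames=[3,6,-] (faults so far: 2)
  step 3: ref 1 -> FAULT, frames=[3,6,1] (faults so far: 3)
  step 4: ref 5 -> FAULT, evict 3, frames=[5,6,1] (faults so far: 4)
  step 5: ref 6 -> HIT, frames=[5,6,1] (faults so far: 4)
  step 6: ref 7 -> FAULT, evict 6, frames=[5,7,1] (faults so far: 5)
  step 7: ref 5 -> HIT, frames=[5,7,1] (faults so far: 5)
  step 8: ref 1 -> HIT, frames=[5,7,1] (faults so far: 5)
  step 9: ref 7 -> HIT, frames=[5,7,1] (faults so far: 5)
  step 10: ref 3 -> FAULT, evict 1, frames=[5,7,3] (faults so far: 6)
  step 11: ref 1 -> FAULT, evict 5, frames=[1,7,3] (faults so far: 7)
  step 12: ref 6 -> FAULT, evict 7, frames=[1,6,3] (faults so far: 8)
  FIFO total faults: 8
--- LRU ---
  step 0: ref 3 -> FAULT, frames=[3,-,-] (faults so far: 1)
  step 1: ref 3 -> HIT, frames=[3,-,-] (faults so far: 1)
  step 2: ref 6 -> FAULT, frames=[3,6,-] (faults so far: 2)
  step 3: ref 1 -> FAULT, frames=[3,6,1] (faults so far: 3)
  step 4: ref 5 -> FAULT, evict 3, frames=[5,6,1] (faults so far: 4)
  step 5: ref 6 -> HIT, frames=[5,6,1] (faults so far: 4)
  step 6: ref 7 -> FAULT, evict 1, frames=[5,6,7] (faults so far: 5)
  step 7: ref 5 -> HIT, frames=[5,6,7] (faults so far: 5)
  step 8: ref 1 -> FAULT, evict 6, frames=[5,1,7] (faults so far: 6)
  step 9: ref 7 -> HIT, frames=[5,1,7] (faults so far: 6)
  step 10: ref 3 -> FAULT, evict 5, frames=[3,1,7] (faults so far: 7)
  step 11: ref 1 -> HIT, frames=[3,1,7] (faults so far: 7)
  step 12: ref 6 -> FAULT, evict 7, frames=[3,1,6] (faults so far: 8)
  LRU total faults: 8
--- Optimal ---
  step 0: ref 3 -> FAULT, frames=[3,-,-] (faults so far: 1)
  step 1: ref 3 -> HIT, frames=[3,-,-] (faults so far: 1)
  step 2: ref 6 -> FAULT, frames=[3,6,-] (faults so far: 2)
  step 3: ref 1 -> FAULT, frames=[3,6,1] (faults so far: 3)
  step 4: ref 5 -> FAULT, evict 3, frames=[5,6,1] (faults so far: 4)
  step 5: ref 6 -> HIT, frames=[5,6,1] (faults so far: 4)
  step 6: ref 7 -> FAULT, evict 6, frames=[5,7,1] (faults so far: 5)
  step 7: ref 5 -> HIT, frames=[5,7,1] (faults so far: 5)
  step 8: ref 1 -> HIT, frames=[5,7,1] (faults so far: 5)
  step 9: ref 7 -> HIT, frames=[5,7,1] (faults so far: 5)
  step 10: ref 3 -> FAULT, evict 5, frames=[3,7,1] (faults so far: 6)
  step 11: ref 1 -> HIT, frames=[3,7,1] (faults so far: 6)
  step 12: ref 6 -> FAULT, evict 1, frames=[3,7,6] (faults so far: 7)
  Optimal total faults: 7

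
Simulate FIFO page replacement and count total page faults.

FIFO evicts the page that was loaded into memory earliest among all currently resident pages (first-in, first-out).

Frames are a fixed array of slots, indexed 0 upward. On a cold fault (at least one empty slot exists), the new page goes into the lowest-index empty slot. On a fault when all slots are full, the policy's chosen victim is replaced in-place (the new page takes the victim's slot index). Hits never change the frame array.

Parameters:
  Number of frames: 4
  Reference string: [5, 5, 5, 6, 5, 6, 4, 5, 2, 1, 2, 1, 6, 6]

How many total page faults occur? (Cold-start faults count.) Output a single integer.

Step 0: ref 5 → FAULT, frames=[5,-,-,-]
Step 1: ref 5 → HIT, frames=[5,-,-,-]
Step 2: ref 5 → HIT, frames=[5,-,-,-]
Step 3: ref 6 → FAULT, frames=[5,6,-,-]
Step 4: ref 5 → HIT, frames=[5,6,-,-]
Step 5: ref 6 → HIT, frames=[5,6,-,-]
Step 6: ref 4 → FAULT, frames=[5,6,4,-]
Step 7: ref 5 → HIT, frames=[5,6,4,-]
Step 8: ref 2 → FAULT, frames=[5,6,4,2]
Step 9: ref 1 → FAULT (evict 5), frames=[1,6,4,2]
Step 10: ref 2 → HIT, frames=[1,6,4,2]
Step 11: ref 1 → HIT, frames=[1,6,4,2]
Step 12: ref 6 → HIT, frames=[1,6,4,2]
Step 13: ref 6 → HIT, frames=[1,6,4,2]
Total faults: 5

Answer: 5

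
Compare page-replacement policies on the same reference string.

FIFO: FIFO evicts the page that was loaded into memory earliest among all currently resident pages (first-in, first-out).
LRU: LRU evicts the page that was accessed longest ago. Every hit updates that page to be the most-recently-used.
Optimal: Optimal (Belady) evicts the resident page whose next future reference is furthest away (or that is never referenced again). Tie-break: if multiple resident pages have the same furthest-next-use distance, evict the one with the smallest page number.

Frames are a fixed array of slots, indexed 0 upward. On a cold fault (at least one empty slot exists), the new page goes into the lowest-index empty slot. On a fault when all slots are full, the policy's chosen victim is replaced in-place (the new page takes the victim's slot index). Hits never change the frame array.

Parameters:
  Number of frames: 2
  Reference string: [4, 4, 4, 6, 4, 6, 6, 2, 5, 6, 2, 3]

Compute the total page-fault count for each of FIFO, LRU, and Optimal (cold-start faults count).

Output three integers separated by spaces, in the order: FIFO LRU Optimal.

--- FIFO ---
  step 0: ref 4 -> FAULT, frames=[4,-] (faults so far: 1)
  step 1: ref 4 -> HIT, frames=[4,-] (faults so far: 1)
  step 2: ref 4 -> HIT, frames=[4,-] (faults so far: 1)
  step 3: ref 6 -> FAULT, frames=[4,6] (faults so far: 2)
  step 4: ref 4 -> HIT, frames=[4,6] (faults so far: 2)
  step 5: ref 6 -> HIT, frames=[4,6] (faults so far: 2)
  step 6: ref 6 -> HIT, frames=[4,6] (faults so far: 2)
  step 7: ref 2 -> FAULT, evict 4, frames=[2,6] (faults so far: 3)
  step 8: ref 5 -> FAULT, evict 6, frames=[2,5] (faults so far: 4)
  step 9: ref 6 -> FAULT, evict 2, frames=[6,5] (faults so far: 5)
  step 10: ref 2 -> FAULT, evict 5, frames=[6,2] (faults so far: 6)
  step 11: ref 3 -> FAULT, evict 6, frames=[3,2] (faults so far: 7)
  FIFO total faults: 7
--- LRU ---
  step 0: ref 4 -> FAULT, frames=[4,-] (faults so far: 1)
  step 1: ref 4 -> HIT, frames=[4,-] (faults so far: 1)
  step 2: ref 4 -> HIT, frames=[4,-] (faults so far: 1)
  step 3: ref 6 -> FAULT, frames=[4,6] (faults so far: 2)
  step 4: ref 4 -> HIT, frames=[4,6] (faults so far: 2)
  step 5: ref 6 -> HIT, frames=[4,6] (faults so far: 2)
  step 6: ref 6 -> HIT, frames=[4,6] (faults so far: 2)
  step 7: ref 2 -> FAULT, evict 4, frames=[2,6] (faults so far: 3)
  step 8: ref 5 -> FAULT, evict 6, frames=[2,5] (faults so far: 4)
  step 9: ref 6 -> FAULT, evict 2, frames=[6,5] (faults so far: 5)
  step 10: ref 2 -> FAULT, evict 5, frames=[6,2] (faults so far: 6)
  step 11: ref 3 -> FAULT, evict 6, frames=[3,2] (faults so far: 7)
  LRU total faults: 7
--- Optimal ---
  step 0: ref 4 -> FAULT, frames=[4,-] (faults so far: 1)
  step 1: ref 4 -> HIT, frames=[4,-] (faults so far: 1)
  step 2: ref 4 -> HIT, frames=[4,-] (faults so far: 1)
  step 3: ref 6 -> FAULT, frames=[4,6] (faults so far: 2)
  step 4: ref 4 -> HIT, frames=[4,6] (faults so far: 2)
  step 5: ref 6 -> HIT, frames=[4,6] (faults so far: 2)
  step 6: ref 6 -> HIT, frames=[4,6] (faults so far: 2)
  step 7: ref 2 -> FAULT, evict 4, frames=[2,6] (faults so far: 3)
  step 8: ref 5 -> FAULT, evict 2, frames=[5,6] (faults so far: 4)
  step 9: ref 6 -> HIT, frames=[5,6] (faults so far: 4)
  step 10: ref 2 -> FAULT, evict 5, frames=[2,6] (faults so far: 5)
  step 11: ref 3 -> FAULT, evict 2, frames=[3,6] (faults so far: 6)
  Optimal total faults: 6

Answer: 7 7 6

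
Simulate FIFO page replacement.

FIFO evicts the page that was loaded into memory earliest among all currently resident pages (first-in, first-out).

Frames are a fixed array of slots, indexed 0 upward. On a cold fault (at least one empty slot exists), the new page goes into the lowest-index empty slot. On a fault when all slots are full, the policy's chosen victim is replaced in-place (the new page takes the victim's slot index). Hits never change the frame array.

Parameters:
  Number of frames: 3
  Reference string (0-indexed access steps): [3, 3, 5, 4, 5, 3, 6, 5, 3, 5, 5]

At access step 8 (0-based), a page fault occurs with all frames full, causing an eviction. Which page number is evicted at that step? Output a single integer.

Answer: 5

Derivation:
Step 0: ref 3 -> FAULT, frames=[3,-,-]
Step 1: ref 3 -> HIT, frames=[3,-,-]
Step 2: ref 5 -> FAULT, frames=[3,5,-]
Step 3: ref 4 -> FAULT, frames=[3,5,4]
Step 4: ref 5 -> HIT, frames=[3,5,4]
Step 5: ref 3 -> HIT, frames=[3,5,4]
Step 6: ref 6 -> FAULT, evict 3, frames=[6,5,4]
Step 7: ref 5 -> HIT, frames=[6,5,4]
Step 8: ref 3 -> FAULT, evict 5, frames=[6,3,4]
At step 8: evicted page 5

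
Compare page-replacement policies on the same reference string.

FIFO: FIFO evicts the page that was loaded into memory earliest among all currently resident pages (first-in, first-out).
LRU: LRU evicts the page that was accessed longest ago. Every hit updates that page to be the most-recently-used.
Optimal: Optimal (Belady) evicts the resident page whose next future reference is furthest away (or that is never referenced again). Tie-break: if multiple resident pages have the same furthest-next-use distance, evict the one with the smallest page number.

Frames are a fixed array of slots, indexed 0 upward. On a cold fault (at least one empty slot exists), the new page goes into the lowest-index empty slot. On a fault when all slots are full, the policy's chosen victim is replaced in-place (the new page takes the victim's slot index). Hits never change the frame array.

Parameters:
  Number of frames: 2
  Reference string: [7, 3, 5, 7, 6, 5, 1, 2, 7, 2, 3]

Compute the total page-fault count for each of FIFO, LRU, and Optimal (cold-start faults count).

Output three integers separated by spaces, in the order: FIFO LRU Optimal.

Answer: 10 10 8

Derivation:
--- FIFO ---
  step 0: ref 7 -> FAULT, frames=[7,-] (faults so far: 1)
  step 1: ref 3 -> FAULT, frames=[7,3] (faults so far: 2)
  step 2: ref 5 -> FAULT, evict 7, frames=[5,3] (faults so far: 3)
  step 3: ref 7 -> FAULT, evict 3, frames=[5,7] (faults so far: 4)
  step 4: ref 6 -> FAULT, evict 5, frames=[6,7] (faults so far: 5)
  step 5: ref 5 -> FAULT, evict 7, frames=[6,5] (faults so far: 6)
  step 6: ref 1 -> FAULT, evict 6, frames=[1,5] (faults so far: 7)
  step 7: ref 2 -> FAULT, evict 5, frames=[1,2] (faults so far: 8)
  step 8: ref 7 -> FAULT, evict 1, frames=[7,2] (faults so far: 9)
  step 9: ref 2 -> HIT, frames=[7,2] (faults so far: 9)
  step 10: ref 3 -> FAULT, evict 2, frames=[7,3] (faults so far: 10)
  FIFO total faults: 10
--- LRU ---
  step 0: ref 7 -> FAULT, frames=[7,-] (faults so far: 1)
  step 1: ref 3 -> FAULT, frames=[7,3] (faults so far: 2)
  step 2: ref 5 -> FAULT, evict 7, frames=[5,3] (faults so far: 3)
  step 3: ref 7 -> FAULT, evict 3, frames=[5,7] (faults so far: 4)
  step 4: ref 6 -> FAULT, evict 5, frames=[6,7] (faults so far: 5)
  step 5: ref 5 -> FAULT, evict 7, frames=[6,5] (faults so far: 6)
  step 6: ref 1 -> FAULT, evict 6, frames=[1,5] (faults so far: 7)
  step 7: ref 2 -> FAULT, evict 5, frames=[1,2] (faults so far: 8)
  step 8: ref 7 -> FAULT, evict 1, frames=[7,2] (faults so far: 9)
  step 9: ref 2 -> HIT, frames=[7,2] (faults so far: 9)
  step 10: ref 3 -> FAULT, evict 7, frames=[3,2] (faults so far: 10)
  LRU total faults: 10
--- Optimal ---
  step 0: ref 7 -> FAULT, frames=[7,-] (faults so far: 1)
  step 1: ref 3 -> FAULT, frames=[7,3] (faults so far: 2)
  step 2: ref 5 -> FAULT, evict 3, frames=[7,5] (faults so far: 3)
  step 3: ref 7 -> HIT, frames=[7,5] (faults so far: 3)
  step 4: ref 6 -> FAULT, evict 7, frames=[6,5] (faults so far: 4)
  step 5: ref 5 -> HIT, frames=[6,5] (faults so far: 4)
  step 6: ref 1 -> FAULT, evict 5, frames=[6,1] (faults so far: 5)
  step 7: ref 2 -> FAULT, evict 1, frames=[6,2] (faults so far: 6)
  step 8: ref 7 -> FAULT, evict 6, frames=[7,2] (faults so far: 7)
  step 9: ref 2 -> HIT, frames=[7,2] (faults so far: 7)
  step 10: ref 3 -> FAULT, evict 2, frames=[7,3] (faults so far: 8)
  Optimal total faults: 8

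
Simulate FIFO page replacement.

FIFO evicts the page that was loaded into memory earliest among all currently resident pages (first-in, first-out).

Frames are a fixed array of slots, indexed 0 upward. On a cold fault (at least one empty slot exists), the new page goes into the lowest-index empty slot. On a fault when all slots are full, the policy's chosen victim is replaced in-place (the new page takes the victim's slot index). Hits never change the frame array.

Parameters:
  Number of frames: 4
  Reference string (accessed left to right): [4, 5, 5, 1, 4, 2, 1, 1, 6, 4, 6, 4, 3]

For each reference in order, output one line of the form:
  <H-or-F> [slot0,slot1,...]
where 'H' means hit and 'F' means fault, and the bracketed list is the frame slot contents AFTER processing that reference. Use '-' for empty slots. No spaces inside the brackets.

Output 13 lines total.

F [4,-,-,-]
F [4,5,-,-]
H [4,5,-,-]
F [4,5,1,-]
H [4,5,1,-]
F [4,5,1,2]
H [4,5,1,2]
H [4,5,1,2]
F [6,5,1,2]
F [6,4,1,2]
H [6,4,1,2]
H [6,4,1,2]
F [6,4,3,2]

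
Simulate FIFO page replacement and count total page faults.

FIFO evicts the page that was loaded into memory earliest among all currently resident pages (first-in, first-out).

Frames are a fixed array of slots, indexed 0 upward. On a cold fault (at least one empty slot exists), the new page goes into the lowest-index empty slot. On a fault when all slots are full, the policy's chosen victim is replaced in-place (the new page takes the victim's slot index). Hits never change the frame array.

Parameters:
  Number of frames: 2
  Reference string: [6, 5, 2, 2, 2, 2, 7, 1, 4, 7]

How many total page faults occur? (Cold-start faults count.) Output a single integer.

Step 0: ref 6 → FAULT, frames=[6,-]
Step 1: ref 5 → FAULT, frames=[6,5]
Step 2: ref 2 → FAULT (evict 6), frames=[2,5]
Step 3: ref 2 → HIT, frames=[2,5]
Step 4: ref 2 → HIT, frames=[2,5]
Step 5: ref 2 → HIT, frames=[2,5]
Step 6: ref 7 → FAULT (evict 5), frames=[2,7]
Step 7: ref 1 → FAULT (evict 2), frames=[1,7]
Step 8: ref 4 → FAULT (evict 7), frames=[1,4]
Step 9: ref 7 → FAULT (evict 1), frames=[7,4]
Total faults: 7

Answer: 7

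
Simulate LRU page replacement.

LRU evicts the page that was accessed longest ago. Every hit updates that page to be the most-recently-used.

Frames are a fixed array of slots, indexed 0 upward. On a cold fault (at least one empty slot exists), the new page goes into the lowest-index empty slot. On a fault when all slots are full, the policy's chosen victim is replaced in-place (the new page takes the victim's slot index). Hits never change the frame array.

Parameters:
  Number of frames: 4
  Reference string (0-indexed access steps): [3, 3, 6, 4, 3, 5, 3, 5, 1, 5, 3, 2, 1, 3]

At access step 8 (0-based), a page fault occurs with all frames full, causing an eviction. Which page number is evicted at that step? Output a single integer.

Step 0: ref 3 -> FAULT, frames=[3,-,-,-]
Step 1: ref 3 -> HIT, frames=[3,-,-,-]
Step 2: ref 6 -> FAULT, frames=[3,6,-,-]
Step 3: ref 4 -> FAULT, frames=[3,6,4,-]
Step 4: ref 3 -> HIT, frames=[3,6,4,-]
Step 5: ref 5 -> FAULT, frames=[3,6,4,5]
Step 6: ref 3 -> HIT, frames=[3,6,4,5]
Step 7: ref 5 -> HIT, frames=[3,6,4,5]
Step 8: ref 1 -> FAULT, evict 6, frames=[3,1,4,5]
At step 8: evicted page 6

Answer: 6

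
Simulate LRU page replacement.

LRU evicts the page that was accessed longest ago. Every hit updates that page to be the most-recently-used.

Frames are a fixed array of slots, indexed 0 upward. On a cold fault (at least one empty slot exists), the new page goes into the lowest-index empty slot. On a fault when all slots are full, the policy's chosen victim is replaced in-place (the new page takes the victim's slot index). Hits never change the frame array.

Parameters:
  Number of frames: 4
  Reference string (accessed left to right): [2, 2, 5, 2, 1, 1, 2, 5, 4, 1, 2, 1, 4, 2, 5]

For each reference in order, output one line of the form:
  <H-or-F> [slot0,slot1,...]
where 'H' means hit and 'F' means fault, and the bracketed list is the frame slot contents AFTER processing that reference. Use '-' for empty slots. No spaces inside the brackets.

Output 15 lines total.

F [2,-,-,-]
H [2,-,-,-]
F [2,5,-,-]
H [2,5,-,-]
F [2,5,1,-]
H [2,5,1,-]
H [2,5,1,-]
H [2,5,1,-]
F [2,5,1,4]
H [2,5,1,4]
H [2,5,1,4]
H [2,5,1,4]
H [2,5,1,4]
H [2,5,1,4]
H [2,5,1,4]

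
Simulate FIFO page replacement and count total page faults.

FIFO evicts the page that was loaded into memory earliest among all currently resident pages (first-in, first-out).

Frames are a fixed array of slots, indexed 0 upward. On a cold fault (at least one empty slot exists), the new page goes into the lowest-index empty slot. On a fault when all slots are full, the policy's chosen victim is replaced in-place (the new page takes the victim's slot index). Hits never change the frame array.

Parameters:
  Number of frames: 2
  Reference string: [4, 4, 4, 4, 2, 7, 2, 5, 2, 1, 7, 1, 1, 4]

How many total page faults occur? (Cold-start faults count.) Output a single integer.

Step 0: ref 4 → FAULT, frames=[4,-]
Step 1: ref 4 → HIT, frames=[4,-]
Step 2: ref 4 → HIT, frames=[4,-]
Step 3: ref 4 → HIT, frames=[4,-]
Step 4: ref 2 → FAULT, frames=[4,2]
Step 5: ref 7 → FAULT (evict 4), frames=[7,2]
Step 6: ref 2 → HIT, frames=[7,2]
Step 7: ref 5 → FAULT (evict 2), frames=[7,5]
Step 8: ref 2 → FAULT (evict 7), frames=[2,5]
Step 9: ref 1 → FAULT (evict 5), frames=[2,1]
Step 10: ref 7 → FAULT (evict 2), frames=[7,1]
Step 11: ref 1 → HIT, frames=[7,1]
Step 12: ref 1 → HIT, frames=[7,1]
Step 13: ref 4 → FAULT (evict 1), frames=[7,4]
Total faults: 8

Answer: 8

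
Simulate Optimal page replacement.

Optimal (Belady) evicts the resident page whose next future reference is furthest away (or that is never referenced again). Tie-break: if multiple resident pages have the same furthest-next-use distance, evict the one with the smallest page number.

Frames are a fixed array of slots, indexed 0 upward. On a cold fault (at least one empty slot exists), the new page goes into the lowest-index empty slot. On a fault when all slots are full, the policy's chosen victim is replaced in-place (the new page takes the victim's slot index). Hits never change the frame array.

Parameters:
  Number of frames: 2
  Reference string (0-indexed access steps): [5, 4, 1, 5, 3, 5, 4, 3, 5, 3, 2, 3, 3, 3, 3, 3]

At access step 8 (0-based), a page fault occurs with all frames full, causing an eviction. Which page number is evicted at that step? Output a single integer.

Answer: 4

Derivation:
Step 0: ref 5 -> FAULT, frames=[5,-]
Step 1: ref 4 -> FAULT, frames=[5,4]
Step 2: ref 1 -> FAULT, evict 4, frames=[5,1]
Step 3: ref 5 -> HIT, frames=[5,1]
Step 4: ref 3 -> FAULT, evict 1, frames=[5,3]
Step 5: ref 5 -> HIT, frames=[5,3]
Step 6: ref 4 -> FAULT, evict 5, frames=[4,3]
Step 7: ref 3 -> HIT, frames=[4,3]
Step 8: ref 5 -> FAULT, evict 4, frames=[5,3]
At step 8: evicted page 4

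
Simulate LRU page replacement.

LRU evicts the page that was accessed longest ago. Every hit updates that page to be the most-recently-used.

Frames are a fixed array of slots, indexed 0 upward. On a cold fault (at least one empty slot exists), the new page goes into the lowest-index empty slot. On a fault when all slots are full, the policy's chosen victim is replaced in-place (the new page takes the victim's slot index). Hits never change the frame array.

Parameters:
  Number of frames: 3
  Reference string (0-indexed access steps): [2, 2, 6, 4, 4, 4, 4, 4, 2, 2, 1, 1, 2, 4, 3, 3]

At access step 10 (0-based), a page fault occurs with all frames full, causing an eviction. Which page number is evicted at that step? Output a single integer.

Step 0: ref 2 -> FAULT, frames=[2,-,-]
Step 1: ref 2 -> HIT, frames=[2,-,-]
Step 2: ref 6 -> FAULT, frames=[2,6,-]
Step 3: ref 4 -> FAULT, frames=[2,6,4]
Step 4: ref 4 -> HIT, frames=[2,6,4]
Step 5: ref 4 -> HIT, frames=[2,6,4]
Step 6: ref 4 -> HIT, frames=[2,6,4]
Step 7: ref 4 -> HIT, frames=[2,6,4]
Step 8: ref 2 -> HIT, frames=[2,6,4]
Step 9: ref 2 -> HIT, frames=[2,6,4]
Step 10: ref 1 -> FAULT, evict 6, frames=[2,1,4]
At step 10: evicted page 6

Answer: 6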